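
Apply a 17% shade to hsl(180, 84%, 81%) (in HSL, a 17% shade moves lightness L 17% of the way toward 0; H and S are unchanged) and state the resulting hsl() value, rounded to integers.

L moves 17% from 81 toward 0: 81 − 13.77 = 67.23 → 67.
H and S are unchanged.

hsl(180, 84%, 67%)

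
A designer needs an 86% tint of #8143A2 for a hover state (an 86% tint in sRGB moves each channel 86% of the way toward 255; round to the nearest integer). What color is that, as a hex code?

#8143A2 is rgb(129, 67, 162).
Per channel, c → c + 0.86(255 − c):
  R: 129 + 0.86×(255−129) = 129 + 108.36 = 237.36 → 237
  G: 67 + 0.86×(255−67) = 67 + 161.68 = 228.68 → 229
  B: 162 + 79.98 = 241.98 → 242
rgb(237, 229, 242) = #EDE5F2.

#EDE5F2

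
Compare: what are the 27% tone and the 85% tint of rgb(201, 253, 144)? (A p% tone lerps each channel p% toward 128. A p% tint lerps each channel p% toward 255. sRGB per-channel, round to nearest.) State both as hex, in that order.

27% tone:
  R: 201 + 0.27×(128−201) = 201 − 19.71 = 181.29 → 181
  G: 253 − 33.75 = 219.25 → 219
  B: 144 − 4.32 = 139.68 → 140
  → #b5db8c
85% tint:
  R: 201 + 0.85×(255−201) = 201 + 45.9 = 246.9 → 247
  G: 253 + 1.7 = 254.7 → 255
  B: 144 + 0.85×(255−144) = 144 + 94.35 = 238.35 → 238
  → #f7ffee

#b5db8c, #f7ffee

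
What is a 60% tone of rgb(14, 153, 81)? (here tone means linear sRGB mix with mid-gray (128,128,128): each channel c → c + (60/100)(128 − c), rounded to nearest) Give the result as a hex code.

Per channel, c → c + 0.6(128 − c):
  R: 14 + 0.6×(128−14) = 14 + 68.4 = 82.4 → 82
  G: 153 + 0.6×(128−153) = 153 − 15 = 138 → 138
  B: 81 + 0.6×(128−81) = 81 + 28.2 = 109.2 → 109
rgb(82, 138, 109) = #528A6D.

#528A6D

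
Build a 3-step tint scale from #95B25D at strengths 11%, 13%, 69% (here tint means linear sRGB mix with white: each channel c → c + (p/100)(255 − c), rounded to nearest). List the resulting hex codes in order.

#A1BA6F, #A3BC72, #DEE7CD

#95B25D is rgb(149, 178, 93).
11%: (149 + 11.66 = 160.66→161, 178 + 8.47 = 186.47→186, 93 + 17.82 = 110.82→111) → #A1BA6F
13%: (149 + 13.78 = 162.78→163, 178 + 10.01 = 188.01→188, 93 + 21.06 = 114.06→114) → #A3BC72
69%: (149 + 73.14 = 222.14→222, 178 + 53.13 = 231.13→231, 93 + 111.78 = 204.78→205) → #DEE7CD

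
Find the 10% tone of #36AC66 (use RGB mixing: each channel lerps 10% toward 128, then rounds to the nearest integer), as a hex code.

#36AC66 is rgb(54, 172, 102).
Per channel, c → c + 0.1(128 − c):
  R: 54 + 0.1×(128−54) = 54 + 7.4 = 61.4 → 61
  G: 172 + 0.1×(128−172) = 172 − 4.4 = 167.6 → 168
  B: 102 + 0.1×(128−102) = 102 + 2.6 = 104.6 → 105
rgb(61, 168, 105) = #3DA869.

#3DA869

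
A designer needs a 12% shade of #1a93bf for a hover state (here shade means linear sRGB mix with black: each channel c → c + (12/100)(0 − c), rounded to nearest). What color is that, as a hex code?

#1a93bf is rgb(26, 147, 191).
Lerp each channel 12% toward 0:
  R: 26 + 0.12×(0−26) = 26 − 3.12 = 22.88 → 23
  G: 147 + 0.12×(0−147) = 147 − 17.64 = 129.36 → 129
  B: 191 + 0.12×(0−191) = 191 − 22.92 = 168.08 → 168
rgb(23, 129, 168) = #1781a8.

#1781a8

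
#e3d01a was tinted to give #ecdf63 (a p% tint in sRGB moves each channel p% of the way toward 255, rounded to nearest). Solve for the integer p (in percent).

32%

#e3d01a is rgb(227, 208, 26); #ecdf63 is rgb(236, 223, 99).
On the B channel (widest range): 99 ≈ 26 + (p/100)(255 − 26), so p ≈ 100×(99 − 26)/(255 − 26) = 7300/229 = 31.88.
p = 32 reproduces all three channels after rounding.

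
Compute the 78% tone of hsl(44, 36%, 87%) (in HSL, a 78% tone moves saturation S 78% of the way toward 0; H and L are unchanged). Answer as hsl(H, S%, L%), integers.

hsl(44, 8%, 87%)

S moves 78% from 36 toward 0: 36 − 28.08 = 7.92 → 8.
H and L are unchanged.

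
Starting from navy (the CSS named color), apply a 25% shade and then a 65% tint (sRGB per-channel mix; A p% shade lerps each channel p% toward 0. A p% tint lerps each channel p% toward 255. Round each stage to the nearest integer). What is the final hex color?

#a6a6c7

CSS navy is rgb(0, 0, 128).
Per channel, c → c + 0.25(0 − c):
  R: 0 + 0 = 0 → 0
  G: 0 + 0.25×(0−0) = 0 + 0 = 0 → 0
  B: 128 + 0.25×(0−128) = 128 − 32 = 96 → 96
After the shade: rgb(0, 0, 96) = #000060.
A 65% tint moves each channel 65% toward 255:
  R: 0 + 0.65×(255−0) = 0 + 165.75 = 165.75 → 166
  G: 0 + 0.65×(255−0) = 0 + 165.75 = 165.75 → 166
  B: 96 + 0.65×(255−96) = 96 + 103.35 = 199.35 → 199
rgb(166, 166, 199) = #a6a6c7.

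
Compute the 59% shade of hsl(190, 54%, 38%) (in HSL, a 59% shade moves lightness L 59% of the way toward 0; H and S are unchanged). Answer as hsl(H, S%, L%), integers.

L moves 59% from 38 toward 0: 38 − 22.42 = 15.58 → 16.
H and S are unchanged.

hsl(190, 54%, 16%)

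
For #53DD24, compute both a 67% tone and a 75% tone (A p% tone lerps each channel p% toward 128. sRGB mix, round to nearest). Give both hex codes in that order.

#719F62, #759769

#53DD24 is rgb(83, 221, 36).
67% tone:
  R: 83 + 0.67×(128−83) = 83 + 30.15 = 113.15 → 113
  G: 221 + 0.67×(128−221) = 221 − 62.31 = 158.69 → 159
  B: 36 + 0.67×(128−36) = 36 + 61.64 = 97.64 → 98
  → #719F62
75% tone:
  R: 83 + 0.75×(128−83) = 83 + 33.75 = 116.75 → 117
  G: 221 + 0.75×(128−221) = 221 − 69.75 = 151.25 → 151
  B: 36 + 0.75×(128−36) = 36 + 69 = 105 → 105
  → #759769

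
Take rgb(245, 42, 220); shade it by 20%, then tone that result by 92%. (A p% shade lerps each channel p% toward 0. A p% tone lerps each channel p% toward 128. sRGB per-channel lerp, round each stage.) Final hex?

Per channel, c → c + 0.2(0 − c):
  R: 245 − 49 = 196 → 196
  G: 42 + 0.2×(0−42) = 42 − 8.4 = 33.6 → 34
  B: 220 + 0.2×(0−220) = 220 − 44 = 176 → 176
After the shade: rgb(196, 34, 176) = #c422b0.
Lerp each channel 92% toward 128:
  R: 196 + 0.92×(128−196) = 196 − 62.56 = 133.44 → 133
  G: 34 + 86.48 = 120.48 → 120
  B: 176 − 44.16 = 131.84 → 132
rgb(133, 120, 132) = #857884.

#857884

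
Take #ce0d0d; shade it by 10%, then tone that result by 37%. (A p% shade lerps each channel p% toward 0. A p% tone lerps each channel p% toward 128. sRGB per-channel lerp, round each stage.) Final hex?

#ce0d0d is rgb(206, 13, 13).
Per channel, c → c + 0.1(0 − c):
  R: 206 − 20.6 = 185.4 → 185
  G: 13 + 0.1×(0−13) = 13 − 1.3 = 11.7 → 12
  B: 13 − 1.3 = 11.7 → 12
After the shade: rgb(185, 12, 12) = #b90c0c.
A 37% tone moves each channel 37% toward 128:
  R: 185 − 21.09 = 163.91 → 164
  G: 12 + 42.92 = 54.92 → 55
  B: 12 + 0.37×(128−12) = 12 + 42.92 = 54.92 → 55
rgb(164, 55, 55) = #a43737.

#a43737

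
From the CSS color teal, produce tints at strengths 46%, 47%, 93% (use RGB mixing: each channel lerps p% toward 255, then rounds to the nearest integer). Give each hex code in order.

#75baba, #78bcbc, #edf6f6

CSS teal is rgb(0, 128, 128).
46%: (0 + 117.3 = 117.3→117, 128 + 58.42 = 186.42→186, 128 + 58.42 = 186.42→186) → #75baba
47%: (0 + 119.85 = 119.85→120, 128 + 59.69 = 187.69→188, 128 + 59.69 = 187.69→188) → #78bcbc
93%: (0 + 237.15 = 237.15→237, 128 + 118.11 = 246.11→246, 128 + 118.11 = 246.11→246) → #edf6f6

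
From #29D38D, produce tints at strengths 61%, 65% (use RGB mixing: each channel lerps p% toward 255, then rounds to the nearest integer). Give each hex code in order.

#ACEED3, #B4F0D7

#29D38D is rgb(41, 211, 141).
61%: (41 + 130.54 = 171.54→172, 211 + 26.84 = 237.84→238, 141 + 69.54 = 210.54→211) → #ACEED3
65%: (41 + 139.1 = 180.1→180, 211 + 28.6 = 239.6→240, 141 + 74.1 = 215.1→215) → #B4F0D7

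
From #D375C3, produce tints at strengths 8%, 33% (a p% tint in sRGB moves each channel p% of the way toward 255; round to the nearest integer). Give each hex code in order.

#D780C8, #E2A3D7

#D375C3 is rgb(211, 117, 195).
8%: (211 + 3.52 = 214.52→215, 117 + 11.04 = 128.04→128, 195 + 4.8 = 199.8→200) → #D780C8
33%: (211 + 14.52 = 225.52→226, 117 + 45.54 = 162.54→163, 195 + 19.8 = 214.8→215) → #E2A3D7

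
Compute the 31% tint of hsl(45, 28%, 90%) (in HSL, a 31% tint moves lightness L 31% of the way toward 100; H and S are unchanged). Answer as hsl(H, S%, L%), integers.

L moves 31% from 90 toward 100: 90 + 3.1 = 93.1 → 93.
H and S are unchanged.

hsl(45, 28%, 93%)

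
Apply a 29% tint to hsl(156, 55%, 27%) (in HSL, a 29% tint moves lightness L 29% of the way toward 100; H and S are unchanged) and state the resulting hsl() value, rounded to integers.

hsl(156, 55%, 48%)

L moves 29% from 27 toward 100: 27 + 21.17 = 48.17 → 48.
H and S are unchanged.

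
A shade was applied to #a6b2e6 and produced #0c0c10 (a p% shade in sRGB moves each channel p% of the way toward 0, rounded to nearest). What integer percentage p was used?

#a6b2e6 is rgb(166, 178, 230); #0c0c10 is rgb(12, 12, 16).
On the B channel (widest range): 16 ≈ 230 + (p/100)(0 − 230), so p ≈ 100×(16 − 230)/(0 − 230) = -21400/-230 = 93.04.
p = 93 reproduces all three channels after rounding.

93%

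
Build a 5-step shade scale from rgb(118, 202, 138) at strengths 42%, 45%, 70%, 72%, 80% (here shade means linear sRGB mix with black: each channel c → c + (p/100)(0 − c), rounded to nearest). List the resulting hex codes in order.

42%: (118 − 49.56 = 68.44→68, 202 − 84.84 = 117.16→117, 138 − 57.96 = 80.04→80) → #447550
45%: (118 − 53.1 = 64.9→65, 202 − 90.9 = 111.1→111, 138 − 62.1 = 75.9→76) → #416F4C
70%: (118 − 82.6 = 35.4→35, 202 − 141.4 = 60.6→61, 138 − 96.6 = 41.4→41) → #233D29
72%: (118 − 84.96 = 33.04→33, 202 − 145.44 = 56.56→57, 138 − 99.36 = 38.64→39) → #213927
80%: (118 − 94.4 = 23.6→24, 202 − 161.6 = 40.4→40, 138 − 110.4 = 27.6→28) → #18281C

#447550, #416F4C, #233D29, #213927, #18281C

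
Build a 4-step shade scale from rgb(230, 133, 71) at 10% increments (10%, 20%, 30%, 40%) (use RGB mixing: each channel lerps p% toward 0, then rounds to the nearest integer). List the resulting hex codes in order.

#cf7840, #b86a39, #a15d32, #8a502b

10%: (230 − 23 = 207→207, 133 − 13.3 = 119.7→120, 71 − 7.1 = 63.9→64) → #cf7840
20%: (230 − 46 = 184→184, 133 − 26.6 = 106.4→106, 71 − 14.2 = 56.8→57) → #b86a39
30%: (230 − 69 = 161→161, 133 − 39.9 = 93.1→93, 71 − 21.3 = 49.7→50) → #a15d32
40%: (230 − 92 = 138→138, 133 − 53.2 = 79.8→80, 71 − 28.4 = 42.6→43) → #8a502b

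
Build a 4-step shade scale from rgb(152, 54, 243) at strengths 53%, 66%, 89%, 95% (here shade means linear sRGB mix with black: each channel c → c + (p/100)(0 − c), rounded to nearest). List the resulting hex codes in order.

#471972, #341253, #11061B, #08030C

53%: (152 − 80.56 = 71.44→71, 54 − 28.62 = 25.38→25, 243 − 128.79 = 114.21→114) → #471972
66%: (152 − 100.32 = 51.68→52, 54 − 35.64 = 18.36→18, 243 − 160.38 = 82.62→83) → #341253
89%: (152 − 135.28 = 16.72→17, 54 − 48.06 = 5.94→6, 243 − 216.27 = 26.73→27) → #11061B
95%: (152 − 144.4 = 7.6→8, 54 − 51.3 = 2.7→3, 243 − 230.85 = 12.15→12) → #08030C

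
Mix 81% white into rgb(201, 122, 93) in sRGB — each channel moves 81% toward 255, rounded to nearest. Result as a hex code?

#F5E6E0

An 81% tint moves each channel 81% toward 255:
  R: 201 + 0.81×(255−201) = 201 + 43.74 = 244.74 → 245
  G: 122 + 0.81×(255−122) = 122 + 107.73 = 229.73 → 230
  B: 93 + 0.81×(255−93) = 93 + 131.22 = 224.22 → 224
rgb(245, 230, 224) = #F5E6E0.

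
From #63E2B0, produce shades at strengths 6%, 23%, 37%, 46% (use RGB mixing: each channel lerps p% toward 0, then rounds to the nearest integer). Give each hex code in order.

#5DD4A5, #4CAE88, #3E8E6F, #357A5F

#63E2B0 is rgb(99, 226, 176).
6%: (99 − 5.94 = 93.06→93, 226 − 13.56 = 212.44→212, 176 − 10.56 = 165.44→165) → #5DD4A5
23%: (99 − 22.77 = 76.23→76, 226 − 51.98 = 174.02→174, 176 − 40.48 = 135.52→136) → #4CAE88
37%: (99 − 36.63 = 62.37→62, 226 − 83.62 = 142.38→142, 176 − 65.12 = 110.88→111) → #3E8E6F
46%: (99 − 45.54 = 53.46→53, 226 − 103.96 = 122.04→122, 176 − 80.96 = 95.04→95) → #357A5F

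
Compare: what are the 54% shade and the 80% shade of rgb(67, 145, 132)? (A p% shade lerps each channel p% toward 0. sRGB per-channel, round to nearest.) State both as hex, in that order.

#1f433d, #0d1d1a

54% shade:
  R: 67 − 36.18 = 30.82 → 31
  G: 145 + 0.54×(0−145) = 145 − 78.3 = 66.7 → 67
  B: 132 − 71.28 = 60.72 → 61
  → #1f433d
80% shade:
  R: 67 + 0.8×(0−67) = 67 − 53.6 = 13.4 → 13
  G: 145 − 116 = 29 → 29
  B: 132 + 0.8×(0−132) = 132 − 105.6 = 26.4 → 26
  → #0d1d1a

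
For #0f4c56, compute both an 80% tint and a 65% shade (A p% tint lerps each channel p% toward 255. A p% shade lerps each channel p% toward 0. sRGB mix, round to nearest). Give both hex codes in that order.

#0f4c56 is rgb(15, 76, 86).
80% tint:
  R: 15 + 192 = 207 → 207
  G: 76 + 143.2 = 219.2 → 219
  B: 86 + 135.2 = 221.2 → 221
  → #cfdbdd
65% shade:
  R: 15 + 0.65×(0−15) = 15 − 9.75 = 5.25 → 5
  G: 76 + 0.65×(0−76) = 76 − 49.4 = 26.6 → 27
  B: 86 − 55.9 = 30.1 → 30
  → #051b1e

#cfdbdd, #051b1e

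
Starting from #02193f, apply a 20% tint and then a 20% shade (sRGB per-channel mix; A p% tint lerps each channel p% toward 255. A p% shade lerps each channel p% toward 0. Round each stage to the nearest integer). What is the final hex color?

#2a3951

#02193f is rgb(2, 25, 63).
Per channel, c → c + 0.2(255 − c):
  R: 2 + 0.2×(255−2) = 2 + 50.6 = 52.6 → 53
  G: 25 + 46 = 71 → 71
  B: 63 + 38.4 = 101.4 → 101
After the tint: rgb(53, 71, 101) = #354765.
Per channel, c → c + 0.2(0 − c):
  R: 53 + 0.2×(0−53) = 53 − 10.6 = 42.4 → 42
  G: 71 − 14.2 = 56.8 → 57
  B: 101 − 20.2 = 80.8 → 81
rgb(42, 57, 81) = #2a3951.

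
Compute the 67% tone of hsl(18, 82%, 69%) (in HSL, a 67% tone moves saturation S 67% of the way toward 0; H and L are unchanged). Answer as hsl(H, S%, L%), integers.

S moves 67% from 82 toward 0: 82 − 54.94 = 27.06 → 27.
H and L are unchanged.

hsl(18, 27%, 69%)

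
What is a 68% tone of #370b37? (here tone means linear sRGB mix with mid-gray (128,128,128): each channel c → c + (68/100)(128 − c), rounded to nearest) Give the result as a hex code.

#695b69

#370b37 is rgb(55, 11, 55).
Per channel, c → c + 0.68(128 − c):
  R: 55 + 0.68×(128−55) = 55 + 49.64 = 104.64 → 105
  G: 11 + 0.68×(128−11) = 11 + 79.56 = 90.56 → 91
  B: 55 + 0.68×(128−55) = 55 + 49.64 = 104.64 → 105
rgb(105, 91, 105) = #695b69.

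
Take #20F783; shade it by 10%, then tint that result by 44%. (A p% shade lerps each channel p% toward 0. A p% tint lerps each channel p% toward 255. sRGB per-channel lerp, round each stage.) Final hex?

#80EDB2

#20F783 is rgb(32, 247, 131).
Lerp each channel 10% toward 0:
  R: 32 + 0.1×(0−32) = 32 − 3.2 = 28.8 → 29
  G: 247 + 0.1×(0−247) = 247 − 24.7 = 222.3 → 222
  B: 131 − 13.1 = 117.9 → 118
After the shade: rgb(29, 222, 118) = #1DDE76.
Per channel, c → c + 0.44(255 − c):
  R: 29 + 0.44×(255−29) = 29 + 99.44 = 128.44 → 128
  G: 222 + 0.44×(255−222) = 222 + 14.52 = 236.52 → 237
  B: 118 + 0.44×(255−118) = 118 + 60.28 = 178.28 → 178
rgb(128, 237, 178) = #80EDB2.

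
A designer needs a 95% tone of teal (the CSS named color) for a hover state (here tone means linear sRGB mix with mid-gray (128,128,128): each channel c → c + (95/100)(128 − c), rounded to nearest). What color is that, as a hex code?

#7a8080

CSS teal is rgb(0, 128, 128).
Lerp each channel 95% toward 128:
  R: 0 + 121.6 = 121.6 → 122
  G: 128 + 0 = 128 → 128
  B: 128 + 0.95×(128−128) = 128 + 0 = 128 → 128
rgb(122, 128, 128) = #7a8080.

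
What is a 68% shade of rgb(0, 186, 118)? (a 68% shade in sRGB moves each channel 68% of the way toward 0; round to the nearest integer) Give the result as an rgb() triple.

A 68% shade moves each channel 68% toward 0:
  R: 0 + 0.68×(0−0) = 0 + 0 = 0 → 0
  G: 186 − 126.48 = 59.52 → 60
  B: 118 − 80.24 = 37.76 → 38

rgb(0, 60, 38)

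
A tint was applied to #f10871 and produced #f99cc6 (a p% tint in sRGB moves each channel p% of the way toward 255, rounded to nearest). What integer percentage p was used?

#f10871 is rgb(241, 8, 113); #f99cc6 is rgb(249, 156, 198).
On the G channel (widest range): 156 ≈ 8 + (p/100)(255 − 8), so p ≈ 100×(156 − 8)/(255 − 8) = 14800/247 = 59.92.
p = 60 reproduces all three channels after rounding.

60%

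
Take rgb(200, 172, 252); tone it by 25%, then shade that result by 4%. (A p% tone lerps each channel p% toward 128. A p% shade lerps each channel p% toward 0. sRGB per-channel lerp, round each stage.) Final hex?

Per channel, c → c + 0.25(128 − c):
  R: 200 − 18 = 182 → 182
  G: 172 + 0.25×(128−172) = 172 − 11 = 161 → 161
  B: 252 − 31 = 221 → 221
After the tone: rgb(182, 161, 221) = #B6A1DD.
Lerp each channel 4% toward 0:
  R: 182 − 7.28 = 174.72 → 175
  G: 161 − 6.44 = 154.56 → 155
  B: 221 + 0.04×(0−221) = 221 − 8.84 = 212.16 → 212
rgb(175, 155, 212) = #AF9BD4.

#AF9BD4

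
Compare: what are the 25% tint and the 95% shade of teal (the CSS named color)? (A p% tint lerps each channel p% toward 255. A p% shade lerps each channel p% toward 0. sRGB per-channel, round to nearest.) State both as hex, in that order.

CSS teal is rgb(0, 128, 128).
25% tint:
  R: 0 + 0.25×(255−0) = 0 + 63.75 = 63.75 → 64
  G: 128 + 0.25×(255−128) = 128 + 31.75 = 159.75 → 160
  B: 128 + 31.75 = 159.75 → 160
  → #40A0A0
95% shade:
  R: 0 + 0 = 0 → 0
  G: 128 − 121.6 = 6.4 → 6
  B: 128 + 0.95×(0−128) = 128 − 121.6 = 6.4 → 6
  → #000606

#40A0A0, #000606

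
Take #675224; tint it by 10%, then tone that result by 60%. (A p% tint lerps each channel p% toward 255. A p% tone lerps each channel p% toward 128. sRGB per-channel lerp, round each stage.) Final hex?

#7C7464

#675224 is rgb(103, 82, 36).
A 10% tint moves each channel 10% toward 255:
  R: 103 + 0.1×(255−103) = 103 + 15.2 = 118.2 → 118
  G: 82 + 17.3 = 99.3 → 99
  B: 36 + 0.1×(255−36) = 36 + 21.9 = 57.9 → 58
After the tint: rgb(118, 99, 58) = #76633A.
Lerp each channel 60% toward 128:
  R: 118 + 6 = 124 → 124
  G: 99 + 17.4 = 116.4 → 116
  B: 58 + 42 = 100 → 100
rgb(124, 116, 100) = #7C7464.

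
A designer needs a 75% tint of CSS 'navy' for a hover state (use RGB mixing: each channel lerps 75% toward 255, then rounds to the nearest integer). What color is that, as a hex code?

#bfbfdf

CSS navy is rgb(0, 0, 128).
Per channel, c → c + 0.75(255 − c):
  R: 0 + 0.75×(255−0) = 0 + 191.25 = 191.25 → 191
  G: 0 + 191.25 = 191.25 → 191
  B: 128 + 0.75×(255−128) = 128 + 95.25 = 223.25 → 223
rgb(191, 191, 223) = #bfbfdf.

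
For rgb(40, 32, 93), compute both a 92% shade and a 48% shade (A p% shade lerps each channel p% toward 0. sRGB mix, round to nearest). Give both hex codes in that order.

#030307, #151130

92% shade:
  R: 40 + 0.92×(0−40) = 40 − 36.8 = 3.2 → 3
  G: 32 − 29.44 = 2.56 → 3
  B: 93 − 85.56 = 7.44 → 7
  → #030307
48% shade:
  R: 40 + 0.48×(0−40) = 40 − 19.2 = 20.8 → 21
  G: 32 − 15.36 = 16.64 → 17
  B: 93 + 0.48×(0−93) = 93 − 44.64 = 48.36 → 48
  → #151130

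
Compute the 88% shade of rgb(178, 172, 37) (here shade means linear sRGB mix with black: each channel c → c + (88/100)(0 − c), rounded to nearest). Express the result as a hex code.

#151504

Lerp each channel 88% toward 0:
  R: 178 + 0.88×(0−178) = 178 − 156.64 = 21.36 → 21
  G: 172 − 151.36 = 20.64 → 21
  B: 37 − 32.56 = 4.44 → 4
rgb(21, 21, 4) = #151504.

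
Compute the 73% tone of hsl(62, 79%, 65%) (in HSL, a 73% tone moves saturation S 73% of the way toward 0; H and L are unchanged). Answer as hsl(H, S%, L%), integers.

hsl(62, 21%, 65%)

S moves 73% from 79 toward 0: 79 − 57.67 = 21.33 → 21.
H and L are unchanged.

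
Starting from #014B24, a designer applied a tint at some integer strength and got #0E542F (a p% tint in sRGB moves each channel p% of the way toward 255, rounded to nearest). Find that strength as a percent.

5%

#014B24 is rgb(1, 75, 36); #0E542F is rgb(14, 84, 47).
On the R channel (widest range): 14 ≈ 1 + (p/100)(255 − 1), so p ≈ 100×(14 − 1)/(255 − 1) = 1300/254 = 5.12.
p = 5 reproduces all three channels after rounding.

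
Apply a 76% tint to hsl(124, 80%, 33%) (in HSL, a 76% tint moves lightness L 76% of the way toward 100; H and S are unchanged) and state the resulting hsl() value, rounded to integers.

hsl(124, 80%, 84%)

L moves 76% from 33 toward 100: 33 + 50.92 = 83.92 → 84.
H and S are unchanged.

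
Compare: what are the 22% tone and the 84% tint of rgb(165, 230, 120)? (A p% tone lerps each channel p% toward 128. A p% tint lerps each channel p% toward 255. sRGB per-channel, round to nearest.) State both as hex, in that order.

#9DD07A, #F1FBE9

22% tone:
  R: 165 + 0.22×(128−165) = 165 − 8.14 = 156.86 → 157
  G: 230 − 22.44 = 207.56 → 208
  B: 120 + 0.22×(128−120) = 120 + 1.76 = 121.76 → 122
  → #9DD07A
84% tint:
  R: 165 + 0.84×(255−165) = 165 + 75.6 = 240.6 → 241
  G: 230 + 0.84×(255−230) = 230 + 21 = 251 → 251
  B: 120 + 0.84×(255−120) = 120 + 113.4 = 233.4 → 233
  → #F1FBE9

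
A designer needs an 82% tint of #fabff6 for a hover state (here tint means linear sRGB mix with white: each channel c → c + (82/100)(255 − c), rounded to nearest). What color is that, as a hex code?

#fabff6 is rgb(250, 191, 246).
Per channel, c → c + 0.82(255 − c):
  R: 250 + 0.82×(255−250) = 250 + 4.1 = 254.1 → 254
  G: 191 + 52.48 = 243.48 → 243
  B: 246 + 7.38 = 253.38 → 253
rgb(254, 243, 253) = #fef3fd.

#fef3fd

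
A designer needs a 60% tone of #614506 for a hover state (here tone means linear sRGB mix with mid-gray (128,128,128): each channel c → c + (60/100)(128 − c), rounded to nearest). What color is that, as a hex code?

#74684F

#614506 is rgb(97, 69, 6).
A 60% tone moves each channel 60% toward 128:
  R: 97 + 0.6×(128−97) = 97 + 18.6 = 115.6 → 116
  G: 69 + 35.4 = 104.4 → 104
  B: 6 + 0.6×(128−6) = 6 + 73.2 = 79.2 → 79
rgb(116, 104, 79) = #74684F.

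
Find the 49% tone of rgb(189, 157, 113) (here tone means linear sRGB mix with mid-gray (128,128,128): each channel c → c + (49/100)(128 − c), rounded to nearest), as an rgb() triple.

Lerp each channel 49% toward 128:
  R: 189 + 0.49×(128−189) = 189 − 29.89 = 159.11 → 159
  G: 157 + 0.49×(128−157) = 157 − 14.21 = 142.79 → 143
  B: 113 + 0.49×(128−113) = 113 + 7.35 = 120.35 → 120

rgb(159, 143, 120)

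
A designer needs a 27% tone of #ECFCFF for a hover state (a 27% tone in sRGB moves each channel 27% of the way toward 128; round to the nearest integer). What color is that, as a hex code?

#CFDBDD

#ECFCFF is rgb(236, 252, 255).
Per channel, c → c + 0.27(128 − c):
  R: 236 + 0.27×(128−236) = 236 − 29.16 = 206.84 → 207
  G: 252 + 0.27×(128−252) = 252 − 33.48 = 218.52 → 219
  B: 255 − 34.29 = 220.71 → 221
rgb(207, 219, 221) = #CFDBDD.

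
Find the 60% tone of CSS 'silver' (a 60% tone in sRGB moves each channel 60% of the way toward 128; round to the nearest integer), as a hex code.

#9A9A9A

CSS silver is rgb(192, 192, 192).
Lerp each channel 60% toward 128:
  R: 192 + 0.6×(128−192) = 192 − 38.4 = 153.6 → 154
  G: 192 + 0.6×(128−192) = 192 − 38.4 = 153.6 → 154
  B: 192 + 0.6×(128−192) = 192 − 38.4 = 153.6 → 154
rgb(154, 154, 154) = #9A9A9A.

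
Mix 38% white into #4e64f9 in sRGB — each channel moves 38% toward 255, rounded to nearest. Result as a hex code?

#919ffb

#4e64f9 is rgb(78, 100, 249).
Lerp each channel 38% toward 255:
  R: 78 + 0.38×(255−78) = 78 + 67.26 = 145.26 → 145
  G: 100 + 58.9 = 158.9 → 159
  B: 249 + 0.38×(255−249) = 249 + 2.28 = 251.28 → 251
rgb(145, 159, 251) = #919ffb.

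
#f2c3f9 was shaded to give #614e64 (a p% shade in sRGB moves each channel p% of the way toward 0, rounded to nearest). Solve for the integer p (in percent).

#f2c3f9 is rgb(242, 195, 249); #614e64 is rgb(97, 78, 100).
On the B channel (widest range): 100 ≈ 249 + (p/100)(0 − 249), so p ≈ 100×(100 − 249)/(0 − 249) = -14900/-249 = 59.84.
p = 60 reproduces all three channels after rounding.

60%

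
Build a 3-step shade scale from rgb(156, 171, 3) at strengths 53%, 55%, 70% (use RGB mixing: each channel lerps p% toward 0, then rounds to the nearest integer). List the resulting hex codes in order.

#495001, #464D01, #2F3301

53%: (156 − 82.68 = 73.32→73, 171 − 90.63 = 80.37→80, 3 − 1.59 = 1.41→1) → #495001
55%: (156 − 85.8 = 70.2→70, 171 − 94.05 = 76.95→77, 3 − 1.65 = 1.35→1) → #464D01
70%: (156 − 109.2 = 46.8→47, 171 − 119.7 = 51.3→51, 3 − 2.1 = 0.9→1) → #2F3301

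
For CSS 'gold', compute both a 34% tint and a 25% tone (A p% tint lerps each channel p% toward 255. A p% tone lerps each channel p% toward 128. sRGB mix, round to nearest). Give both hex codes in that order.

CSS gold is rgb(255, 215, 0).
34% tint:
  R: 255 + 0 = 255 → 255
  G: 215 + 13.6 = 228.6 → 229
  B: 0 + 86.7 = 86.7 → 87
  → #ffe557
25% tone:
  R: 255 + 0.25×(128−255) = 255 − 31.75 = 223.25 → 223
  G: 215 + 0.25×(128−215) = 215 − 21.75 = 193.25 → 193
  B: 0 + 32 = 32 → 32
  → #dfc120

#ffe557, #dfc120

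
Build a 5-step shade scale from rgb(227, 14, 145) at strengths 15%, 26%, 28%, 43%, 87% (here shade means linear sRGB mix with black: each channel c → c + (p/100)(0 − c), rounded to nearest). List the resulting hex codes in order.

#C10C7B, #A80A6B, #A30A68, #810853, #1E0213

15%: (227 − 34.05 = 192.95→193, 14 − 2.1 = 11.9→12, 145 − 21.75 = 123.25→123) → #C10C7B
26%: (227 − 59.02 = 167.98→168, 14 − 3.64 = 10.36→10, 145 − 37.7 = 107.3→107) → #A80A6B
28%: (227 − 63.56 = 163.44→163, 14 − 3.92 = 10.08→10, 145 − 40.6 = 104.4→104) → #A30A68
43%: (227 − 97.61 = 129.39→129, 14 − 6.02 = 7.98→8, 145 − 62.35 = 82.65→83) → #810853
87%: (227 − 197.49 = 29.51→30, 14 − 12.18 = 1.82→2, 145 − 126.15 = 18.85→19) → #1E0213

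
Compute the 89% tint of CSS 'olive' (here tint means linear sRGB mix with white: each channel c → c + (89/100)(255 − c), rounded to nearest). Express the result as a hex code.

CSS olive is rgb(128, 128, 0).
Per channel, c → c + 0.89(255 − c):
  R: 128 + 0.89×(255−128) = 128 + 113.03 = 241.03 → 241
  G: 128 + 113.03 = 241.03 → 241
  B: 0 + 226.95 = 226.95 → 227
rgb(241, 241, 227) = #F1F1E3.

#F1F1E3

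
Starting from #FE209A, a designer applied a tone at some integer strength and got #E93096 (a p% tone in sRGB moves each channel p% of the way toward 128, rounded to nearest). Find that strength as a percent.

#FE209A is rgb(254, 32, 154); #E93096 is rgb(233, 48, 150).
On the R channel (widest range): 233 ≈ 254 + (p/100)(128 − 254), so p ≈ 100×(233 − 254)/(128 − 254) = -2100/-126 = 16.67.
p = 17 reproduces all three channels after rounding.

17%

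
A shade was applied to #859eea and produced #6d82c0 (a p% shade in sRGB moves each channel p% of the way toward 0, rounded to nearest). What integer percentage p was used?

18%

#859eea is rgb(133, 158, 234); #6d82c0 is rgb(109, 130, 192).
On the B channel (widest range): 192 ≈ 234 + (p/100)(0 − 234), so p ≈ 100×(192 − 234)/(0 − 234) = -4200/-234 = 17.95.
p = 18 reproduces all three channels after rounding.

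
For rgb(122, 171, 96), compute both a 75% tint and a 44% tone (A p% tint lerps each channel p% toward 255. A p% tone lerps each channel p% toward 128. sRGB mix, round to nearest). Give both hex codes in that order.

#deead7, #7d986e

75% tint:
  R: 122 + 0.75×(255−122) = 122 + 99.75 = 221.75 → 222
  G: 171 + 63 = 234 → 234
  B: 96 + 0.75×(255−96) = 96 + 119.25 = 215.25 → 215
  → #deead7
44% tone:
  R: 122 + 2.64 = 124.64 → 125
  G: 171 + 0.44×(128−171) = 171 − 18.92 = 152.08 → 152
  B: 96 + 0.44×(128−96) = 96 + 14.08 = 110.08 → 110
  → #7d986e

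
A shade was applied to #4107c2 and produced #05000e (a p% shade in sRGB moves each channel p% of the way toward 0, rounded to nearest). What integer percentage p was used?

93%

#4107c2 is rgb(65, 7, 194); #05000e is rgb(5, 0, 14).
On the B channel (widest range): 14 ≈ 194 + (p/100)(0 − 194), so p ≈ 100×(14 − 194)/(0 − 194) = -18000/-194 = 92.78.
p = 93 reproduces all three channels after rounding.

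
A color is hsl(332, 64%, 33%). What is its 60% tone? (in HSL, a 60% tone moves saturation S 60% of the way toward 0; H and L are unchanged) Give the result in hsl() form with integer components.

S moves 60% from 64 toward 0: 64 − 38.4 = 25.6 → 26.
H and L are unchanged.

hsl(332, 26%, 33%)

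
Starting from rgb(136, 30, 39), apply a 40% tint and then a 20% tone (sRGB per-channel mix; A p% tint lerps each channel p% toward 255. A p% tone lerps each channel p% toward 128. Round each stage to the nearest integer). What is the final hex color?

#ad7a7e

Per channel, c → c + 0.4(255 − c):
  R: 136 + 0.4×(255−136) = 136 + 47.6 = 183.6 → 184
  G: 30 + 0.4×(255−30) = 30 + 90 = 120 → 120
  B: 39 + 0.4×(255−39) = 39 + 86.4 = 125.4 → 125
After the tint: rgb(184, 120, 125) = #b8787d.
Lerp each channel 20% toward 128:
  R: 184 + 0.2×(128−184) = 184 − 11.2 = 172.8 → 173
  G: 120 + 0.2×(128−120) = 120 + 1.6 = 121.6 → 122
  B: 125 + 0.6 = 125.6 → 126
rgb(173, 122, 126) = #ad7a7e.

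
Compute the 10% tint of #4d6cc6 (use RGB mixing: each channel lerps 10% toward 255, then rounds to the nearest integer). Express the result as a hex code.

#5f7bcc

#4d6cc6 is rgb(77, 108, 198).
Lerp each channel 10% toward 255:
  R: 77 + 0.1×(255−77) = 77 + 17.8 = 94.8 → 95
  G: 108 + 0.1×(255−108) = 108 + 14.7 = 122.7 → 123
  B: 198 + 0.1×(255−198) = 198 + 5.7 = 203.7 → 204
rgb(95, 123, 204) = #5f7bcc.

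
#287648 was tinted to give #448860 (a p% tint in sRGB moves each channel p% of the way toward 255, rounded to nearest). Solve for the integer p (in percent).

13%

#287648 is rgb(40, 118, 72); #448860 is rgb(68, 136, 96).
On the R channel (widest range): 68 ≈ 40 + (p/100)(255 − 40), so p ≈ 100×(68 − 40)/(255 − 40) = 2800/215 = 13.02.
p = 13 reproduces all three channels after rounding.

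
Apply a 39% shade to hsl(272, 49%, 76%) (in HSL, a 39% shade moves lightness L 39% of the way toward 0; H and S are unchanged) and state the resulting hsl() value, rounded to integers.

L moves 39% from 76 toward 0: 76 − 29.64 = 46.36 → 46.
H and S are unchanged.

hsl(272, 49%, 46%)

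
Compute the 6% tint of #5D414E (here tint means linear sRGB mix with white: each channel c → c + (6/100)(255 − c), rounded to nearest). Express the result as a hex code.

#5D414E is rgb(93, 65, 78).
A 6% tint moves each channel 6% toward 255:
  R: 93 + 9.72 = 102.72 → 103
  G: 65 + 0.06×(255−65) = 65 + 11.4 = 76.4 → 76
  B: 78 + 10.62 = 88.62 → 89
rgb(103, 76, 89) = #674C59.

#674C59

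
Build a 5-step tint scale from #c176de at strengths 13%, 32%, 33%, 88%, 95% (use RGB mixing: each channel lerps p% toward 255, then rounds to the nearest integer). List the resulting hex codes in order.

#c988e2, #d5a2e9, #d5a3e9, #f8effb, #fcf8fd

#c176de is rgb(193, 118, 222).
13%: (193 + 8.06 = 201.06→201, 118 + 17.81 = 135.81→136, 222 + 4.29 = 226.29→226) → #c988e2
32%: (193 + 19.84 = 212.84→213, 118 + 43.84 = 161.84→162, 222 + 10.56 = 232.56→233) → #d5a2e9
33%: (193 + 20.46 = 213.46→213, 118 + 45.21 = 163.21→163, 222 + 10.89 = 232.89→233) → #d5a3e9
88%: (193 + 54.56 = 247.56→248, 118 + 120.56 = 238.56→239, 222 + 29.04 = 251.04→251) → #f8effb
95%: (193 + 58.9 = 251.9→252, 118 + 130.15 = 248.15→248, 222 + 31.35 = 253.35→253) → #fcf8fd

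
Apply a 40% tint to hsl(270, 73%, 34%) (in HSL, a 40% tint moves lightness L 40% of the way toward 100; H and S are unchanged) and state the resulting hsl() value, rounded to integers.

hsl(270, 73%, 60%)

L moves 40% from 34 toward 100: 34 + 26.4 = 60.4 → 60.
H and S are unchanged.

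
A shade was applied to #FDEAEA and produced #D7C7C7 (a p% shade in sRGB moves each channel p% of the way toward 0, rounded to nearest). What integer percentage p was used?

15%

#FDEAEA is rgb(253, 234, 234); #D7C7C7 is rgb(215, 199, 199).
On the R channel (widest range): 215 ≈ 253 + (p/100)(0 − 253), so p ≈ 100×(215 − 253)/(0 − 253) = -3800/-253 = 15.02.
p = 15 reproduces all three channels after rounding.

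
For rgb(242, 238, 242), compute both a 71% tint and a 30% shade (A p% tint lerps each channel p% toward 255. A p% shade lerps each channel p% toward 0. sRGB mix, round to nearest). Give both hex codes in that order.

#fbfafb, #a9a7a9

71% tint:
  R: 242 + 0.71×(255−242) = 242 + 9.23 = 251.23 → 251
  G: 238 + 0.71×(255−238) = 238 + 12.07 = 250.07 → 250
  B: 242 + 9.23 = 251.23 → 251
  → #fbfafb
30% shade:
  R: 242 + 0.3×(0−242) = 242 − 72.6 = 169.4 → 169
  G: 238 + 0.3×(0−238) = 238 − 71.4 = 166.6 → 167
  B: 242 + 0.3×(0−242) = 242 − 72.6 = 169.4 → 169
  → #a9a7a9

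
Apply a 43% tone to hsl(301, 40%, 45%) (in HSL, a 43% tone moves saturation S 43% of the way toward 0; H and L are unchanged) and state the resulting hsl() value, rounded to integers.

hsl(301, 23%, 45%)

S moves 43% from 40 toward 0: 40 − 17.2 = 22.8 → 23.
H and L are unchanged.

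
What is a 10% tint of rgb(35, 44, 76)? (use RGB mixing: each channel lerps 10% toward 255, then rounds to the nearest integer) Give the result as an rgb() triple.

Lerp each channel 10% toward 255:
  R: 35 + 22 = 57 → 57
  G: 44 + 21.1 = 65.1 → 65
  B: 76 + 17.9 = 93.9 → 94

rgb(57, 65, 94)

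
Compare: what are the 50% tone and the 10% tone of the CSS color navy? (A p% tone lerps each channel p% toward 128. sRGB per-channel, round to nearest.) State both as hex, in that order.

#404080, #0D0D80

CSS navy is rgb(0, 0, 128).
50% tone:
  R: 0 + 0.5×(128−0) = 0 + 64 = 64 → 64
  G: 0 + 0.5×(128−0) = 0 + 64 = 64 → 64
  B: 128 + 0.5×(128−128) = 128 + 0 = 128 → 128
  → #404080
10% tone:
  R: 0 + 0.1×(128−0) = 0 + 12.8 = 12.8 → 13
  G: 0 + 12.8 = 12.8 → 13
  B: 128 + 0 = 128 → 128
  → #0D0D80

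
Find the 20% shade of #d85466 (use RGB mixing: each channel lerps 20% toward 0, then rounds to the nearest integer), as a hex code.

#d85466 is rgb(216, 84, 102).
Per channel, c → c + 0.2(0 − c):
  R: 216 − 43.2 = 172.8 → 173
  G: 84 + 0.2×(0−84) = 84 − 16.8 = 67.2 → 67
  B: 102 + 0.2×(0−102) = 102 − 20.4 = 81.6 → 82
rgb(173, 67, 82) = #ad4352.

#ad4352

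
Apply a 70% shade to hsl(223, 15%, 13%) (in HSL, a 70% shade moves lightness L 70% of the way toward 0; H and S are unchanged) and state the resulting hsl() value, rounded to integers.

hsl(223, 15%, 4%)

L moves 70% from 13 toward 0: 13 − 9.1 = 3.9 → 4.
H and S are unchanged.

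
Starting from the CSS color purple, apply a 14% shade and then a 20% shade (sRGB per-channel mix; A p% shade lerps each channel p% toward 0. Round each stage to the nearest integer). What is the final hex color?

#580058

CSS purple is rgb(128, 0, 128).
Lerp each channel 14% toward 0:
  R: 128 + 0.14×(0−128) = 128 − 17.92 = 110.08 → 110
  G: 0 + 0.14×(0−0) = 0 + 0 = 0 → 0
  B: 128 − 17.92 = 110.08 → 110
After the shade: rgb(110, 0, 110) = #6E006E.
Per channel, c → c + 0.2(0 − c):
  R: 110 − 22 = 88 → 88
  G: 0 + 0 = 0 → 0
  B: 110 + 0.2×(0−110) = 110 − 22 = 88 → 88
rgb(88, 0, 88) = #580058.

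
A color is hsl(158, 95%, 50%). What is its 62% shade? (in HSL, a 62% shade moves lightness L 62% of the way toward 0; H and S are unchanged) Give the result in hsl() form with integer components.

hsl(158, 95%, 19%)

L moves 62% from 50 toward 0: 50 − 31 = 19 → 19.
H and S are unchanged.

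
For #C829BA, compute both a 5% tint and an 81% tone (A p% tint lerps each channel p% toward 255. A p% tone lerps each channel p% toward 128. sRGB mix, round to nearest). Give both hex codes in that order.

#C829BA is rgb(200, 41, 186).
5% tint:
  R: 200 + 0.05×(255−200) = 200 + 2.75 = 202.75 → 203
  G: 41 + 0.05×(255−41) = 41 + 10.7 = 51.7 → 52
  B: 186 + 3.45 = 189.45 → 189
  → #CB34BD
81% tone:
  R: 200 + 0.81×(128−200) = 200 − 58.32 = 141.68 → 142
  G: 41 + 70.47 = 111.47 → 111
  B: 186 + 0.81×(128−186) = 186 − 46.98 = 139.02 → 139
  → #8E6F8B

#CB34BD, #8E6F8B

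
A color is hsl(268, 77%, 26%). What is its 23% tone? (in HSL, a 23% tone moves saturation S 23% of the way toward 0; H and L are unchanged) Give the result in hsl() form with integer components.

hsl(268, 59%, 26%)

S moves 23% from 77 toward 0: 77 − 17.71 = 59.29 → 59.
H and L are unchanged.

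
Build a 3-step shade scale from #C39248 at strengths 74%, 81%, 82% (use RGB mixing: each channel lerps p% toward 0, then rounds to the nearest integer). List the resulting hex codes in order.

#332613, #251C0E, #231A0D

#C39248 is rgb(195, 146, 72).
74%: (195 − 144.3 = 50.7→51, 146 − 108.04 = 37.96→38, 72 − 53.28 = 18.72→19) → #332613
81%: (195 − 157.95 = 37.05→37, 146 − 118.26 = 27.74→28, 72 − 58.32 = 13.68→14) → #251C0E
82%: (195 − 159.9 = 35.1→35, 146 − 119.72 = 26.28→26, 72 − 59.04 = 12.96→13) → #231A0D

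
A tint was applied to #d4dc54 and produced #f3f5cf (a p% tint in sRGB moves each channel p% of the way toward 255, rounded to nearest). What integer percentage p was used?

72%

#d4dc54 is rgb(212, 220, 84); #f3f5cf is rgb(243, 245, 207).
On the B channel (widest range): 207 ≈ 84 + (p/100)(255 − 84), so p ≈ 100×(207 − 84)/(255 − 84) = 12300/171 = 71.93.
p = 72 reproduces all three channels after rounding.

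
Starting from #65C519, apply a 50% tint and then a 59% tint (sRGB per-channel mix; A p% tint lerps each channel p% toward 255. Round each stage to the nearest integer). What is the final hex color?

#DFF3D0

#65C519 is rgb(101, 197, 25).
Lerp each channel 50% toward 255:
  R: 101 + 0.5×(255−101) = 101 + 77 = 178 → 178
  G: 197 + 0.5×(255−197) = 197 + 29 = 226 → 226
  B: 25 + 115 = 140 → 140
After the tint: rgb(178, 226, 140) = #B2E28C.
A 59% tint moves each channel 59% toward 255:
  R: 178 + 0.59×(255−178) = 178 + 45.43 = 223.43 → 223
  G: 226 + 17.11 = 243.11 → 243
  B: 140 + 0.59×(255−140) = 140 + 67.85 = 207.85 → 208
rgb(223, 243, 208) = #DFF3D0.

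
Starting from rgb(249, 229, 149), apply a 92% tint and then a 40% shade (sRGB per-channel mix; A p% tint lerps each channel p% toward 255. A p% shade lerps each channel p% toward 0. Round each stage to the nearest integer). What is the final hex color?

#999894

A 92% tint moves each channel 92% toward 255:
  R: 249 + 0.92×(255−249) = 249 + 5.52 = 254.52 → 255
  G: 229 + 0.92×(255−229) = 229 + 23.92 = 252.92 → 253
  B: 149 + 0.92×(255−149) = 149 + 97.52 = 246.52 → 247
After the tint: rgb(255, 253, 247) = #fffdf7.
Per channel, c → c + 0.4(0 − c):
  R: 255 − 102 = 153 → 153
  G: 253 + 0.4×(0−253) = 253 − 101.2 = 151.8 → 152
  B: 247 + 0.4×(0−247) = 247 − 98.8 = 148.2 → 148
rgb(153, 152, 148) = #999894.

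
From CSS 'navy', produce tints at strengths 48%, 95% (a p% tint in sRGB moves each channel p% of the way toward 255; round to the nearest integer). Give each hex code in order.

CSS navy is rgb(0, 0, 128).
48%: (0 + 122.4 = 122.4→122, 0 + 122.4 = 122.4→122, 128 + 60.96 = 188.96→189) → #7A7ABD
95%: (0 + 242.25 = 242.25→242, 0 + 242.25 = 242.25→242, 128 + 120.65 = 248.65→249) → #F2F2F9

#7A7ABD, #F2F2F9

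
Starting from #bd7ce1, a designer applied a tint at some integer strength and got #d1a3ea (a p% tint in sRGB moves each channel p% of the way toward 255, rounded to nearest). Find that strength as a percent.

#bd7ce1 is rgb(189, 124, 225); #d1a3ea is rgb(209, 163, 234).
On the G channel (widest range): 163 ≈ 124 + (p/100)(255 − 124), so p ≈ 100×(163 − 124)/(255 − 124) = 3900/131 = 29.77.
p = 30 reproduces all three channels after rounding.

30%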